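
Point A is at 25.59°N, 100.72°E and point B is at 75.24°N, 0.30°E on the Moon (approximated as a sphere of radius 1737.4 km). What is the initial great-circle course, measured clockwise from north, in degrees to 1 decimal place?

Δλ = -100.420° = -1.7527 rad.
y = sin Δλ · cos φ₂ = (-0.9835)(0.2548) = -0.2506
x = cos φ₁ sin φ₂ − sin φ₁ cos φ₂ cos Δλ = (0.9019)(0.9670) − (0.4319)(0.2548)(-0.1809) = 0.8920
θ = atan2(y, x) = -15.69°; adding 360° gives 344.3°.

344.3°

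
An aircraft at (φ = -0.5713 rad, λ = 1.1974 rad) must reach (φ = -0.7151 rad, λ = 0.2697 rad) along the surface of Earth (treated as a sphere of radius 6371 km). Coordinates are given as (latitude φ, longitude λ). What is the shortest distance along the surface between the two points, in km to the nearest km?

In radians: φ₁ = -0.5713, φ₂ = -0.7151, Δλ = -53.153° = -0.9277 rad.
Haversine: a = sin²(Δφ/2) + cos φ₁ cos φ₂ sin²(Δλ/2) = 0.0052 + (0.8412)(0.7550)(0.2002) = 0.13229.
Central angle c = 2·arcsin(√a) = 0.74451 rad.
Distance = R·c = 6371 × 0.7445 ≈ 4743 km.

4743 km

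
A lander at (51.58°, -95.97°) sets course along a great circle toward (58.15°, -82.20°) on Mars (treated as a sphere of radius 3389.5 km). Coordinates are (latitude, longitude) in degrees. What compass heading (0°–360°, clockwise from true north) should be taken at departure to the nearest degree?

With φ₁ = 0.9002, φ₂ = 1.0149, Δλ = 0.2403 rad, the forward-azimuth formula gives
θ = atan2( sin Δλ cos φ₂ , cos φ₁ sin φ₂ − sin φ₁ cos φ₂ cos Δλ ) = atan2(0.1256, 0.1263) = 44.84°.
So the initial bearing is 45°.

45°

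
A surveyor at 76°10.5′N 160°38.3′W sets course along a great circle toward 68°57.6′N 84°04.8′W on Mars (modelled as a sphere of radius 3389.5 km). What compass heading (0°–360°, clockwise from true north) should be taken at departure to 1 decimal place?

67.9°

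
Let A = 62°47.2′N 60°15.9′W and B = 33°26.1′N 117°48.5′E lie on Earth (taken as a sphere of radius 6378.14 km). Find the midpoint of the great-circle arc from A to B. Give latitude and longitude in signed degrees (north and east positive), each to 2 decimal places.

Central angle δ = 1.4620 rad. Interpolating on the sphere with fraction f = 0.5:
P = [sin((1−f)δ)·A + sin(fδ)·B] / sin δ = 0.6716·A + 0.6716·B in Cartesian coordinates,
giving P = (-0.1091, 0.2290, 0.9673), i.e. latitude 75.30°, longitude 115.48°.

75.30°, 115.48°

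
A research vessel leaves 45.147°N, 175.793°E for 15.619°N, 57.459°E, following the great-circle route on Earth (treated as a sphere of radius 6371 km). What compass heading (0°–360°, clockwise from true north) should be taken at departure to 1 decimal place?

301.2°

Δλ = -118.334° = -2.0653 rad.
y = sin Δλ · cos φ₂ = (-0.8802)(0.9631) = -0.8477
x = cos φ₁ sin φ₂ − sin φ₁ cos φ₂ cos Δλ = (0.7053)(0.2692) − (0.7089)(0.9631)(-0.4746) = 0.5139
θ = atan2(y, x) = -58.77°; adding 360° gives 301.2°.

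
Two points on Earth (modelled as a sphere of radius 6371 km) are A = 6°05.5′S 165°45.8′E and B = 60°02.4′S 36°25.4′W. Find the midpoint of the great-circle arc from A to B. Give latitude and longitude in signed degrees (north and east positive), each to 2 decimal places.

-59.87°, -174.72°

The central angle between A and B is δ = 1.9475 rad.
With f = 0.5, the slerp weights are sin((1−f)δ)/sin δ = 0.8894 and sin(fδ)/sin δ = 0.8894.
Weighted sum of the unit vectors: (0.8894)·(-0.9638,0.2445,-0.1061) + (0.8894)·(0.4018,-0.2965,-0.8664) = (-0.4998, -0.0462, -0.8649).
Converting back: φ = atan2(z, √(x²+y²)) = -59.87°, λ = atan2(y, x) = -174.72°.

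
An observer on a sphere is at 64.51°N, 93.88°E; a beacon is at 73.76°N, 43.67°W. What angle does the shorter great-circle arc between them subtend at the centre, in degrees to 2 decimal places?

In radians: φ₁ = 1.1259, φ₂ = 1.2874, Δλ = -137.550° = -2.4007 rad.
cos c = sin φ₁ sin φ₂ + cos φ₁ cos φ₂ cos Δλ = (0.9027)(0.9601) + (0.4304)(0.2797)(-0.7379) = 0.77784,
so c = arccos(0.77784) = 0.67958 rad.
So the angular separation is 38.94°.

38.94°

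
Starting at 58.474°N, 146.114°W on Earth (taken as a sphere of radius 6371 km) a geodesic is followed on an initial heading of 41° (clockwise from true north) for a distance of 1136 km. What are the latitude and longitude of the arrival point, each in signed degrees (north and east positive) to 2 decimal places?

Angular distance δ = d/R = 1136/6371 = 0.17831 rad; initial bearing θ = 0.7156 rad.
sin φ₂ = sin φ₁ cos δ + cos φ₁ sin δ cos θ = (0.8524)(0.9841) + (0.5229)(0.1774)(0.7547) = 0.9089, so φ₂ = 65.35°.
Δλ = atan2(sin θ sin δ cos φ₁, cos δ − sin φ₁ sin φ₂) = atan2(0.0608, 0.2094) = 16.201°.
λ₂ = -146.114° + 16.201° = -129.91°.

65.35°, -129.91°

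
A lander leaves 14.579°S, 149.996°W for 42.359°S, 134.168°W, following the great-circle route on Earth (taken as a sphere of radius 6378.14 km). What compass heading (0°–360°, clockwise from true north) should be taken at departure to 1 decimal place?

156.9°

Δλ = 15.828° = 0.2763 rad.
y = sin Δλ · cos φ₂ = (0.2728)(0.7389) = 0.2015
x = cos φ₁ sin φ₂ − sin φ₁ cos φ₂ cos Δλ = (0.9678)(-0.6738) − (-0.2517)(0.7389)(0.9621) = -0.4731
θ = atan2(y, x) = 156.93°, so the bearing is 156.9°.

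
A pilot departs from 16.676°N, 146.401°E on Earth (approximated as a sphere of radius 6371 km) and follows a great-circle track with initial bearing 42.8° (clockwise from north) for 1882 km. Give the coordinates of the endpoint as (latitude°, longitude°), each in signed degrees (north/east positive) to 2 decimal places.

Angular distance δ = d/R = 1882/6371 = 0.29540 rad; initial bearing θ = 0.7470 rad.
sin φ₂ = sin φ₁ cos δ + cos φ₁ sin δ cos θ = (0.2870)(0.9567) + (0.9579)(0.2911)(0.7337) = 0.4792, so φ₂ = 28.63°.
Δλ = atan2(sin θ sin δ cos φ₁, cos δ − sin φ₁ sin φ₂) = atan2(0.1895, 0.8192) = 13.024°.
λ₂ = 146.401° + 13.024° = 159.42°.

28.63°, 159.42°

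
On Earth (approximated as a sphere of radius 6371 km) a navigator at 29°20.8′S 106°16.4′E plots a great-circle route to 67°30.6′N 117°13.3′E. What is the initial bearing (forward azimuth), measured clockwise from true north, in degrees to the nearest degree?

4°

Δλ = 10.948° = 0.1911 rad.
y = sin Δλ · cos φ₂ = (0.1899)(0.3825) = 0.0727
x = cos φ₁ sin φ₂ − sin φ₁ cos φ₂ cos Δλ = (0.8717)(0.9239) − (-0.4901)(0.3825)(0.9818) = 0.9894
θ = atan2(y, x) = 4.20°, so the bearing is 4°.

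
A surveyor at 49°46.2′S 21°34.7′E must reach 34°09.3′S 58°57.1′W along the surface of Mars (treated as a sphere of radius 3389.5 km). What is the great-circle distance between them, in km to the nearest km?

With latitudes φ₁ = -49.770°, φ₂ = -34.155° and longitude difference Δλ = -80.530°:
cos c = sin φ₁ sin φ₂ + cos φ₁ cos φ₂ cos Δλ = (-0.7635)(-0.5614) + (0.6459)(0.8275)(0.1645) = 0.51657,
so c = arccos(0.51657) = 1.02796 rad.
Distance = R·c = 3389.5 × 1.0280 ≈ 3484 km.

3484 km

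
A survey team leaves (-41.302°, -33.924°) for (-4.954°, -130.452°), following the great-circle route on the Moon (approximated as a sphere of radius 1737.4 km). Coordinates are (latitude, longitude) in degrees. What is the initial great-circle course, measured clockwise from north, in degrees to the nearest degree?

With φ₁ = -0.7209, φ₂ = -0.0865, Δλ = -1.6847 rad, the forward-azimuth formula gives
θ = atan2( sin Δλ cos φ₂ , cos φ₁ sin φ₂ − sin φ₁ cos φ₂ cos Δλ ) = atan2(-0.9898, -0.1396) = -98.03°.
Adding 360° brings this into [0°, 360°): 262°.

262°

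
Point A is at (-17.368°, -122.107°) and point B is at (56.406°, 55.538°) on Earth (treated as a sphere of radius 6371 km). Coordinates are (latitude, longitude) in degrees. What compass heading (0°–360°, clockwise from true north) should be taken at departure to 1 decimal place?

2.1°

Δλ = 177.645° = 3.1005 rad.
y = sin Δλ · cos φ₂ = (0.0411)(0.5533) = 0.0227
x = cos φ₁ sin φ₂ − sin φ₁ cos φ₂ cos Δλ = (0.9544)(0.8330) − (-0.2985)(0.5533)(-0.9992) = 0.6300
θ = atan2(y, x) = 2.07°, so the bearing is 2.1°.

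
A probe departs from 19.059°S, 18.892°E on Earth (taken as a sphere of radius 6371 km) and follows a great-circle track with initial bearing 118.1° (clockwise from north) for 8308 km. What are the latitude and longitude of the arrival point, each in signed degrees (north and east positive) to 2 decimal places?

Angular distance δ = d/R = 8308/6371 = 1.30403 rad; initial bearing θ = 2.0612 rad.
sin φ₂ = sin φ₁ cos δ + cos φ₁ sin δ cos θ = (-0.3265)(0.2636) + (0.9452)(0.9646)(-0.4710) = -0.5155, so φ₂ = -31.03°.
Δλ = atan2(sin θ sin δ cos φ₁, cos δ − sin φ₁ sin φ₂) = atan2(0.8043, 0.0953) = 83.245°.
λ₂ = 18.892° + 83.245° = 102.14°.

-31.03°, 102.14°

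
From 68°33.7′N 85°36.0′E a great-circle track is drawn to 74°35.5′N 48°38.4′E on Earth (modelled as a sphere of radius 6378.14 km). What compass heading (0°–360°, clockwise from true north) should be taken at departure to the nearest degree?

With φ₁ = 1.1966, φ₂ = 1.3019, Δλ = -0.6451 rad, the forward-azimuth formula gives
θ = atan2( sin Δλ cos φ₂ , cos φ₁ sin φ₂ − sin φ₁ cos φ₂ cos Δλ ) = atan2(-0.1598, 0.1547) = -45.91°.
Adding 360° brings this into [0°, 360°): 314°.

314°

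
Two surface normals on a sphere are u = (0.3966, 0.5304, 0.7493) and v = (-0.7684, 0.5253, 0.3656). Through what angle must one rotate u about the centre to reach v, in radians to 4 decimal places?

1.3204 rad

u·v = 0.2478; |u| = 1.0000, |v| = 1.0000.
cos θ = (u·v)/(|u||v|) = 0.2478, so θ = 1.3204 rad.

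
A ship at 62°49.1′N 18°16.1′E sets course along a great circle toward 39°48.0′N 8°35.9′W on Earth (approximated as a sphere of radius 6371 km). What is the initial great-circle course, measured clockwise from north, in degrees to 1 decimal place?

227.6°

Δλ = -26.867° = -0.4689 rad.
y = sin Δλ · cos φ₂ = (-0.4519)(0.7683) = -0.3472
x = cos φ₁ sin φ₂ − sin φ₁ cos φ₂ cos Δλ = (0.4568)(0.6401) − (0.8896)(0.7683)(0.8921) = -0.3173
θ = atan2(y, x) = -132.42°; adding 360° gives 227.6°.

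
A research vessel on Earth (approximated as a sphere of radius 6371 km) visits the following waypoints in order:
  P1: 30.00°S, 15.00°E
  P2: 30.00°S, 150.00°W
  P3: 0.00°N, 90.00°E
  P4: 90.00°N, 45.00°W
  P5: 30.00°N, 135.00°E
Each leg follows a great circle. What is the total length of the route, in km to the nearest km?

Leg P1→P2: central angle 2.0651 rad, distance 13156.9 km.
Leg P2→P3: central angle 2.0186 rad, distance 12860.7 km.
Leg P3→P4: central angle 1.5708 rad, distance 10007.5 km.
Leg P4→P5: central angle 1.0472 rad, distance 6671.7 km.
Total: 13156.9 + 12860.7 + 10007.5 + 6671.7 ≈ 42697 km.

42697 km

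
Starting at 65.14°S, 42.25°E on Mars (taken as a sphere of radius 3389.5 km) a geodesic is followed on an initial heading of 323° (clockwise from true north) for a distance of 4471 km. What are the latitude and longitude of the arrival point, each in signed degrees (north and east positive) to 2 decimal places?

5.69°, 6.39°

Angular distance δ = d/R = 4471/3389.5 = 1.31907 rad; initial bearing θ = 5.6374 rad.
sin φ₂ = sin φ₁ cos δ + cos φ₁ sin δ cos θ = (-0.9073)(0.2491) + (0.4204)(0.9685)(0.7986) = 0.0992, so φ₂ = 5.69°.
Δλ = atan2(sin θ sin δ cos φ₁, cos δ − sin φ₁ sin φ₂) = atan2(-0.2450, 0.3391) = -35.855°.
λ₂ = 42.250° − 35.855° = 6.39°.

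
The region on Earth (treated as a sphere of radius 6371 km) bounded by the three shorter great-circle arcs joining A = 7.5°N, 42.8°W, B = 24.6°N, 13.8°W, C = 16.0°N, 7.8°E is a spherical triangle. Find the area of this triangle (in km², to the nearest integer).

Side lengths (central angles): a = 0.3834, b = 0.8751, c = 0.5684 rad; semiperimeter s = 0.9135.
By l'Huilier's theorem, tan(E/4) = √[tan(s/2) tan((s−a)/2) tan((s−b)/2) tan((s−c)/2)], giving spherical excess E = 0.0844 rad.
Area = E·R² = 0.0844 × (6371)² ≈ 3427581 km².

3427581 km²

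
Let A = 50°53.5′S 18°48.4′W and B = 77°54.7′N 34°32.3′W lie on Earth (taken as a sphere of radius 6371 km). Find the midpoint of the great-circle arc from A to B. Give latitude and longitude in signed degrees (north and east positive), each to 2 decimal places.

13.60°, -22.71°

The central angle between A and B is δ = 2.2544 rad.
With f = 0.5, the slerp weights are sin((1−f)δ)/sin δ = 1.1650 and sin(fδ)/sin δ = 1.1650.
Weighted sum of the unit vectors: (1.1650)·(0.5971,-0.2034,-0.7760) + (1.1650)·(0.1725,-0.1187,0.9778) = (0.8966, -0.3752, 0.2352).
Converting back: φ = atan2(z, √(x²+y²)) = 13.60°, λ = atan2(y, x) = -22.71°.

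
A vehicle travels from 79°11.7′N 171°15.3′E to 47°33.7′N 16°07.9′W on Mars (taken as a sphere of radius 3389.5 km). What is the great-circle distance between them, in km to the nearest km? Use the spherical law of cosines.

Let φ₁ = 1.3822 rad, φ₂ = 0.8301 rad, and Δλ = 3.0127 rad.
cos c = sin φ₁ sin φ₂ + cos φ₁ cos φ₂ cos Δλ = (0.9823)(0.7380) + (0.1875)(0.6748)(-0.9917) = 0.59947,
so c = arccos(0.59947) = 0.92796 rad.
Distance = R·c = 3389.5 × 0.9280 ≈ 3145 km.

3145 km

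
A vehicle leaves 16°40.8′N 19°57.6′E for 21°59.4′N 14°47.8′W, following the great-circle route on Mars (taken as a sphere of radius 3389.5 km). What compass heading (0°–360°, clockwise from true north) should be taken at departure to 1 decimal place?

With φ₁ = 0.2911, φ₂ = 0.3838, Δλ = -0.6066 rad, the forward-azimuth formula gives
θ = atan2( sin Δλ cos φ₂ , cos φ₁ sin φ₂ − sin φ₁ cos φ₂ cos Δλ ) = atan2(-0.5286, 0.1400) = -75.16°.
Adding 360° brings this into [0°, 360°): 284.8°.

284.8°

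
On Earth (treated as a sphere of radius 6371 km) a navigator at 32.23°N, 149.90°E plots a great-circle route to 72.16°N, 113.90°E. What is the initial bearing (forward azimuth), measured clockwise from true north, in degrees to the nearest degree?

With φ₁ = 0.5625, φ₂ = 1.2594, Δλ = -0.6283 rad, the forward-azimuth formula gives
θ = atan2( sin Δλ cos φ₂ , cos φ₁ sin φ₂ − sin φ₁ cos φ₂ cos Δλ ) = atan2(-0.1801, 0.6731) = -14.98°.
Adding 360° brings this into [0°, 360°): 345°.

345°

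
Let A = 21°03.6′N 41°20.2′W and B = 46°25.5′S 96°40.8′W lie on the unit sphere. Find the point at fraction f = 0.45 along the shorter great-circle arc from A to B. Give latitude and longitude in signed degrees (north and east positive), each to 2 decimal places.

-10.70°, -62.16°

Central angle δ = 1.4651 rad. Interpolating on the sphere with fraction f = 0.45:
P = [sin((1−f)δ)·A + sin(fδ)·B] / sin δ = 0.7254·A + 0.6160·B in Cartesian coordinates,
giving P = (0.4589, -0.8689, -0.1856), i.e. latitude -10.70°, longitude -62.16°.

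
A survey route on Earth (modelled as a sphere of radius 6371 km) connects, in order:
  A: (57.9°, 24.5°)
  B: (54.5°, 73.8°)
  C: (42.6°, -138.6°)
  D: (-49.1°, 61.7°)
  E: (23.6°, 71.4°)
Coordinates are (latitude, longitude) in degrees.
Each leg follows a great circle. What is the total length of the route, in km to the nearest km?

38225 km

Leg A→B: central angle 0.4715 rad, distance 3004.0 km.
Leg B→C: central angle 1.3795 rad, distance 8788.7 km.
Leg C→D: central angle 2.8711 rad, distance 18291.7 km.
Leg D→E: central angle 1.2778 rad, distance 8141.0 km.
Total: 3004.0 + 8788.7 + 18291.7 + 8141.0 ≈ 38225 km.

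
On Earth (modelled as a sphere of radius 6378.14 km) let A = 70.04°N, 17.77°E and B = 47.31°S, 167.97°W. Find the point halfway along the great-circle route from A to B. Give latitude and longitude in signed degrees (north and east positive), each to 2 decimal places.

Central angle δ = 2.7419 rad. Interpolating on the sphere with fraction f = 0.5:
P = [sin((1−f)δ)·A + sin(fδ)·B] / sin δ = 2.5186·A + 2.5186·B in Cartesian coordinates,
giving P = (-0.8514, -0.0935, 0.5161), i.e. latitude 31.07°, longitude -173.73°.

31.07°, -173.73°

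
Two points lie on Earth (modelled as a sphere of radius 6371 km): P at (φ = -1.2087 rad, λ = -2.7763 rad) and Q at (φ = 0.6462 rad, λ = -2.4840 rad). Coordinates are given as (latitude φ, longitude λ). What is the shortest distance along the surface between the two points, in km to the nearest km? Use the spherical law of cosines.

11897 km

Let φ₁ = -1.2087 rad, φ₂ = 0.6462 rad, and Δλ = 0.2923 rad.
cos c = sin φ₁ sin φ₂ + cos φ₁ cos φ₂ cos Δλ = (-0.9352)(0.6022) + (0.3542)(0.7984)(0.9576) = -0.29229,
so c = arccos(-0.29229) = 1.86742 rad.
Distance = R·c = 6371 × 1.8674 ≈ 11897 km.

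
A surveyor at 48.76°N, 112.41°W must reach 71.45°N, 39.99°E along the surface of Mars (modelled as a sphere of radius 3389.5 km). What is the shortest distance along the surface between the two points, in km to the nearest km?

Let φ₁ = 0.8510 rad, φ₂ = 1.2470 rad, and Δλ = 2.6599 rad.
cos c = sin φ₁ sin φ₂ + cos φ₁ cos φ₂ cos Δλ = (0.7520)(0.9480) + (0.6592)(0.3181)(-0.8862) = 0.52704,
so c = arccos(0.52704) = 1.01569 rad.
Distance = R·c = 3389.5 × 1.0157 ≈ 3443 km.

3443 km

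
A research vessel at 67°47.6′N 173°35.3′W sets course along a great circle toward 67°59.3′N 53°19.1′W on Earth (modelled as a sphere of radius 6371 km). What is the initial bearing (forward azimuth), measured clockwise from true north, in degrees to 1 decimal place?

31.6°

Δλ = 120.270° = 2.0991 rad.
y = sin Δλ · cos φ₂ = (0.8637)(0.3748) = 0.3237
x = cos φ₁ sin φ₂ − sin φ₁ cos φ₂ cos Δλ = (0.3779)(0.9271) − (0.9258)(0.3748)(-0.5041) = 0.5253
θ = atan2(y, x) = 31.64°, so the bearing is 31.6°.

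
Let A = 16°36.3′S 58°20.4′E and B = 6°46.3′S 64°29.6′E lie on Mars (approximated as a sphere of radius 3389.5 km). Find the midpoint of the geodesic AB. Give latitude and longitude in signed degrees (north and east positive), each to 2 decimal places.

-11.70°, 61.47°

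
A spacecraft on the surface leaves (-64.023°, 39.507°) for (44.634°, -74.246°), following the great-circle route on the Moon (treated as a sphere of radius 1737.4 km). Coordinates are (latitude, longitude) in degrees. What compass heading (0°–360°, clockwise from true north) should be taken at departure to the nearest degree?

With φ₁ = -1.1174, φ₂ = 0.7790, Δλ = -1.9854 rad, the forward-azimuth formula gives
θ = atan2( sin Δλ cos φ₂ , cos φ₁ sin φ₂ − sin φ₁ cos φ₂ cos Δλ ) = atan2(-0.6513, 0.0501) = -85.60°.
Adding 360° brings this into [0°, 360°): 274°.

274°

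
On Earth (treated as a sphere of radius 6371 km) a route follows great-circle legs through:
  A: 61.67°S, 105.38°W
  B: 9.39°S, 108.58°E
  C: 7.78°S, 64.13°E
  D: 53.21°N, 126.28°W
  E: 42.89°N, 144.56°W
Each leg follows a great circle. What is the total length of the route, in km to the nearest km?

Leg A→B: central angle 1.8180 rad, distance 11582.6 km.
Leg B→C: central angle 0.7671 rad, distance 4887.4 km.
Leg C→D: central angle 2.3351 rad, distance 14876.7 km.
Leg D→E: central angle 0.2777 rad, distance 1769.4 km.
Total: 11582.6 + 4887.4 + 14876.7 + 1769.4 ≈ 33116 km.

33116 km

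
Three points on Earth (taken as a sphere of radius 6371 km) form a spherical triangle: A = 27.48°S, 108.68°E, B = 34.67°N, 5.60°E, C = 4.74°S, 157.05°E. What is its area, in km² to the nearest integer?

Side lengths (central angles): a = 2.4449, b = 0.8951, c = 2.0127 rad; semiperimeter s = 2.6763.
By l'Huilier's theorem, tan(E/4) = √[tan(s/2) tan((s−a)/2) tan((s−b)/2) tan((s−c)/2)], giving spherical excess E = 1.7149 rad.
Area = E·R² = 1.7149 × (6371)² ≈ 69608487 km².

69608487 km²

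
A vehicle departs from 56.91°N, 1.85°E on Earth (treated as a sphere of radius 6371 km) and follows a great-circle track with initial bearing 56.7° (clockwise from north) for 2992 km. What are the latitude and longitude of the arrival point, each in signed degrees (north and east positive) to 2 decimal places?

61.98°, 55.47°

Angular distance δ = d/R = 2992/6371 = 0.46963 rad; initial bearing θ = 0.9896 rad.
sin φ₂ = sin φ₁ cos δ + cos φ₁ sin δ cos θ = (0.8378)(0.8917) + (0.5460)(0.4526)(0.5490) = 0.8828, so φ₂ = 61.98°.
Δλ = atan2(sin θ sin δ cos φ₁, cos δ − sin φ₁ sin φ₂) = atan2(0.2065, 0.1521) = 53.618°.
λ₂ = 1.850° + 53.618° = 55.47°.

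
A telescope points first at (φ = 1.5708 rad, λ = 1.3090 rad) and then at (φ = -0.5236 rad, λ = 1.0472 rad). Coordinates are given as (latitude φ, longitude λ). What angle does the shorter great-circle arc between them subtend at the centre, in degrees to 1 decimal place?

In radians: φ₁ = 1.5708, φ₂ = -0.5236, Δλ = -15.000° = -0.2618 rad.
cos c = sin φ₁ sin φ₂ + cos φ₁ cos φ₂ cos Δλ = (1.0000)(-0.5000) + (-0.0000)(0.8660)(0.9659) = -0.50000,
so c = arccos(-0.50000) = 2.09440 rad.
So the angular separation is 120.0°.

120.0°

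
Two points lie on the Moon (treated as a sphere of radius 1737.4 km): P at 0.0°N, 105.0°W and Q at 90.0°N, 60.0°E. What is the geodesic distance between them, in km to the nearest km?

In radians: φ₁ = 0.0000, φ₂ = 1.5708, Δλ = 165.000° = 2.8798 rad.
cos c = sin φ₁ sin φ₂ + cos φ₁ cos φ₂ cos Δλ = (0.0000)(1.0000) + (1.0000)(0.0000)(-0.9659) = 0.00000,
so c = arccos(0.00000) = 1.57080 rad.
Distance = R·c = 1737.4 × 1.5708 ≈ 2729 km.

2729 km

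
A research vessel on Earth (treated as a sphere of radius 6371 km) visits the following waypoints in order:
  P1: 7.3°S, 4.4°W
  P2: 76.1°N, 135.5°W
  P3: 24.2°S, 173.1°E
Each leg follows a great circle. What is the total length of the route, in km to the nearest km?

23507 km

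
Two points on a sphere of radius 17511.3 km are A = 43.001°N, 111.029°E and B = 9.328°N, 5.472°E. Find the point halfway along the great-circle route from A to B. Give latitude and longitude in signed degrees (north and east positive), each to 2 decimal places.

Central angle δ = 1.6539 rad. Interpolating on the sphere with fraction f = 0.5:
P = [sin((1−f)δ)·A + sin(fδ)·B] / sin δ = 0.7384·A + 0.7384·B in Cartesian coordinates,
giving P = (0.5315, 0.5736, 0.6233), i.e. latitude 38.56°, longitude 47.18°.

38.56°, 47.18°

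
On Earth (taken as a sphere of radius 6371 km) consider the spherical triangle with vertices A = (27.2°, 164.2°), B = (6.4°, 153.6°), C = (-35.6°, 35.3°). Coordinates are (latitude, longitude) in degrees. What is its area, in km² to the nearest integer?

17834658 km²

Side lengths (central angles): a = 2.0353, b = 2.3749, c = 0.4034 rad; semiperimeter s = 2.4068.
By l'Huilier's theorem, tan(E/4) = √[tan(s/2) tan((s−a)/2) tan((s−b)/2) tan((s−c)/2)], giving spherical excess E = 0.4394 rad.
Area = E·R² = 0.4394 × (6371)² ≈ 17834658 km².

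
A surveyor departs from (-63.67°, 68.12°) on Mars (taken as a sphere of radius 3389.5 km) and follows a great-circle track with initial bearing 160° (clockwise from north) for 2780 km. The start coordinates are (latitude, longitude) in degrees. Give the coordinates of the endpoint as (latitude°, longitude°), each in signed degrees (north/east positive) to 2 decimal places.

Angular distance δ = d/R = 2780/3389.5 = 0.82018 rad; initial bearing θ = 2.7925 rad.
sin φ₂ = sin φ₁ cos δ + cos φ₁ sin δ cos θ = (-0.8963)(0.6821) + (0.4435)(0.7313)(-0.9397) = -0.9161, so φ₂ = -66.36°.
Δλ = atan2(sin θ sin δ cos φ₁, cos δ − sin φ₁ sin φ₂) = atan2(0.1109, -0.1390) = 141.403°.
λ₂ = 68.120° + 141.403° = 209.52° → -150.48° after wrapping to (−180°, 180°].

-66.36°, -150.48°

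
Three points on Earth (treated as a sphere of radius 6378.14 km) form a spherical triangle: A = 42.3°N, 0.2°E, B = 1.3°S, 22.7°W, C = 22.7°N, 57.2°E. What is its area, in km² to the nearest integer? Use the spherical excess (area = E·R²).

16793383 km²

Side lengths (central angles): a = 1.4172, b = 0.8875, c = 0.8421 rad; semiperimeter s = 1.5734.
By l'Huilier's theorem, tan(E/4) = √[tan(s/2) tan((s−a)/2) tan((s−b)/2) tan((s−c)/2)], giving spherical excess E = 0.4128 rad.
Area = E·R² = 0.4128 × (6378.14)² ≈ 16793383 km².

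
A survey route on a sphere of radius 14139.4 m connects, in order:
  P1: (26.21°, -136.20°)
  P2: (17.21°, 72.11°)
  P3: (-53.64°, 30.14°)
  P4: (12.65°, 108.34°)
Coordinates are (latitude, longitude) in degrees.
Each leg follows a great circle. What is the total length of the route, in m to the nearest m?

74378 m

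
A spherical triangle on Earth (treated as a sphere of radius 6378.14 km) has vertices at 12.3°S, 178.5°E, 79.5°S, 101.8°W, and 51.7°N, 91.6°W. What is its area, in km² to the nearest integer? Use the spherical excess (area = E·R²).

85703506 km²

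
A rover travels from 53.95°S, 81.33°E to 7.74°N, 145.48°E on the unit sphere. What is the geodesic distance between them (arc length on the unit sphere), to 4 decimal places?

In radians: φ₁ = -0.9416, φ₂ = 0.1351, Δλ = 64.150° = 1.1196 rad.
cos c = sin φ₁ sin φ₂ + cos φ₁ cos φ₂ cos Δλ = (-0.8085)(0.1347) + (0.5885)(0.9909)(0.4360) = 0.14537,
so c = arccos(0.14537) = 1.42491 rad.
On the unit sphere the arc length equals the central angle: 1.4249.

1.4249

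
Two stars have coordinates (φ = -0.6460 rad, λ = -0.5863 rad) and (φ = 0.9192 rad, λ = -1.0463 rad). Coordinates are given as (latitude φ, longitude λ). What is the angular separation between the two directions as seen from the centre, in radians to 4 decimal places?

1.6156 rad

With latitudes φ₁ = -37.013°, φ₂ = 52.666° and longitude difference Δλ = -26.356°:
cos c = sin φ₁ sin φ₂ + cos φ₁ cos φ₂ cos Δλ = (-0.6020)(0.7951) + (0.7985)(0.6065)(0.8961) = -0.04474,
so c = arccos(-0.04474) = 1.61555 rad.
So the angular separation is 1.6156 rad.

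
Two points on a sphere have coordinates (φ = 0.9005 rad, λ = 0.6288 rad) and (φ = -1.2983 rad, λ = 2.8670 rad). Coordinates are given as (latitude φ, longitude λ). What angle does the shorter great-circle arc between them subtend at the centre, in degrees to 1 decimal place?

149.1°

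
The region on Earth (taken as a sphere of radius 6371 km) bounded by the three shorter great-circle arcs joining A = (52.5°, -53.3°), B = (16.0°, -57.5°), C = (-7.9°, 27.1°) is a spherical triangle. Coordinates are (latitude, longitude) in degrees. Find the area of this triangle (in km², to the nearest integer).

Side lengths (central angles): a = 1.5191, b = 1.5793, c = 0.6397 rad; semiperimeter s = 1.8690.
By l'Huilier's theorem, tan(E/4) = √[tan(s/2) tan((s−a)/2) tan((s−b)/2) tan((s−c)/2)], giving spherical excess E = 0.6228 rad.
Area = E·R² = 0.6228 × (6371)² ≈ 25280098 km².

25280098 km²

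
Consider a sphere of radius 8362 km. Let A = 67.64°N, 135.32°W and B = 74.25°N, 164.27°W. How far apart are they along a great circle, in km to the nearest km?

1656 km

In radians: φ₁ = 1.1805, φ₂ = 1.2959, Δλ = -28.950° = -0.5053 rad.
Haversine: a = sin²(Δφ/2) + cos φ₁ cos φ₂ sin²(Δλ/2) = 0.0033 + (0.3804)(0.2714)(0.0625) = 0.00978.
Central angle c = 2·arcsin(√a) = 0.19806 rad.
Distance = R·c = 8362 × 0.1981 ≈ 1656 km.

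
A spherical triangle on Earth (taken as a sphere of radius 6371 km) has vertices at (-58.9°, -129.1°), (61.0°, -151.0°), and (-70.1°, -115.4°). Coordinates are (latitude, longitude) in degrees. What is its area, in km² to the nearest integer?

3245465 km²

Side lengths (central angles): a = 2.3298, b = 0.2197, c = 2.1136 rad; semiperimeter s = 2.3316.
By l'Huilier's theorem, tan(E/4) = √[tan(s/2) tan((s−a)/2) tan((s−b)/2) tan((s−c)/2)], giving spherical excess E = 0.0800 rad.
Area = E·R² = 0.0800 × (6371)² ≈ 3245465 km².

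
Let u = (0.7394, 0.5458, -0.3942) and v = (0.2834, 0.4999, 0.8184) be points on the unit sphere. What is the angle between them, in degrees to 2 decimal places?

80.81°

u·v = 0.1598; |u| = 1.0000, |v| = 1.0000.
cos θ = (u·v)/(|u||v|) = 0.1598, so θ = 80.81°.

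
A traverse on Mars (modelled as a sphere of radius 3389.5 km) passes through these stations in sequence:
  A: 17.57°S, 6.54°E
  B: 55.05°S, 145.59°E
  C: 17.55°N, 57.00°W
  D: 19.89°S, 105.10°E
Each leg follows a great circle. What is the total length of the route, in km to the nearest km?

23729 km

Leg A→B: central angle 1.7366 rad, distance 5886.3 km.
Leg B→C: central angle 2.4210 rad, distance 8206.1 km.
Leg C→D: central angle 2.8431 rad, distance 9636.5 km.
Total: 5886.3 + 8206.1 + 9636.5 ≈ 23729 km.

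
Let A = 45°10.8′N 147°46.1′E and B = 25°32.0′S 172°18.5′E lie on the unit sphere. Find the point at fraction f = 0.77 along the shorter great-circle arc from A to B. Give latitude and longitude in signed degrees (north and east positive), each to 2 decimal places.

-9.20°, 167.12°

Central angle δ = 1.2945 rad. Interpolating on the sphere with fraction f = 0.77:
P = [sin((1−f)δ)·A + sin(fδ)·B] / sin δ = 0.3049·A + 0.8728·B in Cartesian coordinates,
giving P = (-0.9623, 0.2200, -0.1599), i.e. latitude -9.20°, longitude 167.12°.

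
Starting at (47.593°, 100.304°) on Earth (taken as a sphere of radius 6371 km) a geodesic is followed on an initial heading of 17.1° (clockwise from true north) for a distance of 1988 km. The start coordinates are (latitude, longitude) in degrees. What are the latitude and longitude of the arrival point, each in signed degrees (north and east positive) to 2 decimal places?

Angular distance δ = d/R = 1988/6371 = 0.31204 rad; initial bearing θ = 0.2985 rad.
sin φ₂ = sin φ₁ cos δ + cos φ₁ sin δ cos θ = (0.7384)(0.9517) + (0.6744)(0.3070)(0.9558) = 0.9006, so φ₂ = 64.24°.
Δλ = atan2(sin θ sin δ cos φ₁, cos δ − sin φ₁ sin φ₂) = atan2(0.0609, 0.2867) = 11.987°.
λ₂ = 100.304° + 11.987° = 112.29°.

64.24°, 112.29°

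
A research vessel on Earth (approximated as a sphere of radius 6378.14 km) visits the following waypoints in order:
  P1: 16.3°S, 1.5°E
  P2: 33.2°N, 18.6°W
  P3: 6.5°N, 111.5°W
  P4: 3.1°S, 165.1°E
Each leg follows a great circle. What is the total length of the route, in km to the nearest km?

25131 km

Leg P1→P2: central angle 0.9266 rad, distance 5910.2 km.
Leg P2→P3: central angle 1.5509 rad, distance 9891.7 km.
Leg P3→P4: central angle 1.4627 rad, distance 9329.2 km.
Total: 5910.2 + 9891.7 + 9329.2 ≈ 25131 km.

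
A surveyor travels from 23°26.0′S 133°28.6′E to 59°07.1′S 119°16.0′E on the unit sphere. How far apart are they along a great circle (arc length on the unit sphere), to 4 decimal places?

In radians: φ₁ = -0.4090, φ₂ = -1.0318, Δλ = -14.210° = -0.2480 rad.
cos c = sin φ₁ sin φ₂ + cos φ₁ cos φ₂ cos Δλ = (-0.3977)(-0.8582) + (0.9175)(0.5133)(0.9694) = 0.79783,
so c = arccos(0.79783) = 0.64711 rad.
On the unit sphere the arc length equals the central angle: 0.6471.

0.6471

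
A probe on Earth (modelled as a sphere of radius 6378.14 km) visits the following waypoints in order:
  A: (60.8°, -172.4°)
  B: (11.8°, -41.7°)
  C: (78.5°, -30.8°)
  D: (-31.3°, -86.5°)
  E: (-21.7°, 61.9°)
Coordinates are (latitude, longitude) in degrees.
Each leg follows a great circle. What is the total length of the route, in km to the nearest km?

Leg A→B: central angle 1.7041 rad, distance 10868.9 km.
Leg B→C: central angle 1.1680 rad, distance 7449.4 km.
Leg C→D: central angle 1.9966 rad, distance 12734.9 km.
Leg D→E: central angle 2.0761 rad, distance 13241.9 km.
Total: 10868.9 + 7449.4 + 12734.9 + 13241.9 ≈ 44295 km.

44295 km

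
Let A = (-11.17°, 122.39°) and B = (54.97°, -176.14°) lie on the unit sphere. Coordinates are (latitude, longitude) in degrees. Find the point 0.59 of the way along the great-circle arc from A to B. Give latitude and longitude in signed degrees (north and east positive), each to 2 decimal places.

31.02°, 149.09°

The central angle between A and B is δ = 1.4602 rad.
With f = 0.59, the slerp weights are sin((1−f)δ)/sin δ = 0.5670 and sin(fδ)/sin δ = 0.7635.
Weighted sum of the unit vectors: (0.5670)·(-0.5255,0.8284,-0.1937) + (0.7635)·(-0.5727,-0.0386,0.8189) = (-0.7353, 0.4402, 0.5154).
Converting back: φ = atan2(z, √(x²+y²)) = 31.02°, λ = atan2(y, x) = 149.09°.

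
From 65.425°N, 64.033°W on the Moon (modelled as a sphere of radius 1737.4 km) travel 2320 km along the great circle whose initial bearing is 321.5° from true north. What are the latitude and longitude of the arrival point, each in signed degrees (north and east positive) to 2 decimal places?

Angular distance δ = d/R = 2320/1737.4 = 1.33533 rad; initial bearing θ = 5.6112 rad.
sin φ₂ = sin φ₁ cos δ + cos φ₁ sin δ cos θ = (0.9094)(0.2333) + (0.4159)(0.9724)(0.7826) = 0.5287, so φ₂ = 31.91°.
Δλ = atan2(sin θ sin δ cos φ₁, cos δ − sin φ₁ sin φ₂) = atan2(-0.2517, -0.2475) = -134.509°.
λ₂ = -64.033° − 134.509° = -198.54° → 161.46° after wrapping to (−180°, 180°].

31.91°, 161.46°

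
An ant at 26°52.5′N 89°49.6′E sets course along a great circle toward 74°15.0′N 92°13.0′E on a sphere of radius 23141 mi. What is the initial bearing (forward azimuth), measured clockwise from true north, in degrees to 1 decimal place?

Δλ = 2.390° = 0.0417 rad.
y = sin Δλ · cos φ₂ = (0.0417)(0.2714) = 0.0113
x = cos φ₁ sin φ₂ − sin φ₁ cos φ₂ cos Δλ = (0.8920)(0.9625) − (0.4520)(0.2714)(0.9991) = 0.7359
θ = atan2(y, x) = 0.88°, so the bearing is 0.9°.

0.9°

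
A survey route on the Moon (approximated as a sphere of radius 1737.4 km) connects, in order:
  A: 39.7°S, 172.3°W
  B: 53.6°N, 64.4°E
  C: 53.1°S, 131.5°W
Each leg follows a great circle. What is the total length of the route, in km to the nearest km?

Leg A→B: central angle 2.4415 rad, distance 4241.9 km.
Leg B→C: central angle 2.9761 rad, distance 5170.6 km.
Total: 4241.9 + 5170.6 ≈ 9413 km.

9413 km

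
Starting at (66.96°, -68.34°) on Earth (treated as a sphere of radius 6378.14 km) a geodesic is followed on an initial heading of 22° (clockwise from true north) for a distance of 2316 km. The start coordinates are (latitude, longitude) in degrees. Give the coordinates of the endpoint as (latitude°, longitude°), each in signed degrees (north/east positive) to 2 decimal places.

81.54°, -3.61°

Angular distance δ = d/R = 2316/6378.14 = 0.36312 rad; initial bearing θ = 0.3840 rad.
sin φ₂ = sin φ₁ cos δ + cos φ₁ sin δ cos θ = (0.9202)(0.9348) + (0.3914)(0.3552)(0.9272) = 0.9891, so φ₂ = 81.54°.
Δλ = atan2(sin θ sin δ cos φ₁, cos δ − sin φ₁ sin φ₂) = atan2(0.0521, 0.0246) = 64.734°.
λ₂ = -68.340° + 64.734° = -3.61°.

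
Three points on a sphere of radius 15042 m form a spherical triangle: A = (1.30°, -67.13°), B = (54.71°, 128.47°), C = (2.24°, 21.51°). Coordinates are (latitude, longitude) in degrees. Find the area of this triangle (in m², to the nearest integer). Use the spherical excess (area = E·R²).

530817114 m²

Side lengths (central angles): a = 1.7077, b = 1.5462, c = 2.1386 rad; semiperimeter s = 2.6962.
By l'Huilier's theorem, tan(E/4) = √[tan(s/2) tan((s−a)/2) tan((s−b)/2) tan((s−c)/2)], giving spherical excess E = 2.3460 rad.
Area = E·R² = 2.3460 × (15042)² ≈ 530817114 m².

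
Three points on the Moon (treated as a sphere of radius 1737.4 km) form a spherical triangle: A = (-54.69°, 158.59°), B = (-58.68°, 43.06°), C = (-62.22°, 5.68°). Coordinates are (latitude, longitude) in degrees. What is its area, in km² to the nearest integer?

Side lengths (central angles): a = 0.3229, b = 1.0677, c = 0.9672 rad; semiperimeter s = 1.1789.
By l'Huilier's theorem, tan(E/4) = √[tan(s/2) tan((s−a)/2) tan((s−b)/2) tan((s−c)/2)], giving spherical excess E = 0.1698 rad.
Area = E·R² = 0.1698 × (1737.4)² ≈ 512435 km².

512435 km²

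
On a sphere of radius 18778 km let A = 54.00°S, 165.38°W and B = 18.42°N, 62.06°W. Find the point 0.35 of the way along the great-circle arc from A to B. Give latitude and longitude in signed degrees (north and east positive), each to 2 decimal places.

The central angle between A and B is δ = 1.9650 rad.
With f = 0.35, the slerp weights are sin((1−f)δ)/sin δ = 1.0368 and sin(fδ)/sin δ = 0.6876.
Weighted sum of the unit vectors: (1.0368)·(-0.5688,-0.1484,-0.8090) + (0.6876)·(0.4445,-0.8382,0.3160) = (-0.2840, -0.7301, -0.6215).
Converting back: φ = atan2(z, √(x²+y²)) = -38.43°, λ = atan2(y, x) = -111.26°.

-38.43°, -111.26°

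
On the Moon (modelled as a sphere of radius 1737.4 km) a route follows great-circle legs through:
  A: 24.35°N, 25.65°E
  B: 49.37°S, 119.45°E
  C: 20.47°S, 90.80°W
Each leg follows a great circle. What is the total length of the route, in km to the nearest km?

6543 km

Leg A→B: central angle 1.9308 rad, distance 3354.5 km.
Leg B→C: central angle 1.8355 rad, distance 3188.9 km.
Total: 3354.5 + 3188.9 ≈ 6543 km.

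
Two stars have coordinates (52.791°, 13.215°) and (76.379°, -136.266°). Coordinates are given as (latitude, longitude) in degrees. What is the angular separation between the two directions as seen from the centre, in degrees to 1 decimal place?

Let φ₁ = 0.9214 rad, φ₂ = 1.3331 rad, and Δλ = -2.6089 rad.
cos c = sin φ₁ sin φ₂ + cos φ₁ cos φ₂ cos Δλ = (0.7964)(0.9719) + (0.6047)(0.2355)(-0.8615) = 0.65135,
so c = arccos(0.65135) = 0.86143 rad.
So the angular separation is 49.4°.

49.4°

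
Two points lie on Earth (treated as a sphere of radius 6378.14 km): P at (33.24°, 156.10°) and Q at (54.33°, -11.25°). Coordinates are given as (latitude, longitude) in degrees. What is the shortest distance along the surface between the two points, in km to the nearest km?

With latitudes φ₁ = 33.240°, φ₂ = 54.330° and longitude difference Δλ = -167.350°:
Haversine: a = sin²(Δφ/2) + cos φ₁ cos φ₂ sin²(Δλ/2) = 0.0335 + (0.8364)(0.5831)(0.9879) = 0.51528.
Central angle c = 2·arcsin(√a) = 1.60136 rad.
Distance = R·c = 6378.14 × 1.6014 ≈ 10214 km.

10214 km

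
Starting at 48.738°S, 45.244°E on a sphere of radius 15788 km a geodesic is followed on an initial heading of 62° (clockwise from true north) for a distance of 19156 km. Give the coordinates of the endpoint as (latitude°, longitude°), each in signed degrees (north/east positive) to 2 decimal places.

Angular distance δ = d/R = 19156/15788 = 1.21333 rad; initial bearing θ = 1.0821 rad.
sin φ₂ = sin φ₁ cos δ + cos φ₁ sin δ cos θ = (-0.7517)(0.3499) + (0.6595)(0.9368)(0.4695) = 0.0270, so φ₂ = 1.55°.
Δλ = atan2(sin θ sin δ cos φ₁, cos δ − sin φ₁ sin φ₂) = atan2(0.5455, 0.3702) = 55.836°.
λ₂ = 45.244° + 55.836° = 101.08°.

1.55°, 101.08°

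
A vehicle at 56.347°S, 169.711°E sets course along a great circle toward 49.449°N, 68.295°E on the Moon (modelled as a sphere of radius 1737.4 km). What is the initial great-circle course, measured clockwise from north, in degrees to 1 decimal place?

Δλ = -101.416° = -1.7700 rad.
y = sin Δλ · cos φ₂ = (-0.9802)(0.6501) = -0.6373
x = cos φ₁ sin φ₂ − sin φ₁ cos φ₂ cos Δλ = (0.5542)(0.7598) − (-0.8324)(0.6501)(-0.1979) = 0.3140
θ = atan2(y, x) = -63.77°; adding 360° gives 296.2°.

296.2°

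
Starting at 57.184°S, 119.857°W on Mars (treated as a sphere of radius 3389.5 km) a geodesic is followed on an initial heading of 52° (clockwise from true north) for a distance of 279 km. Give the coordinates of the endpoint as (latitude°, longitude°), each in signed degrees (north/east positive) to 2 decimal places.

-54.11°, -113.51°

Angular distance δ = d/R = 279/3389.5 = 0.08231 rad; initial bearing θ = 0.9076 rad.
sin φ₂ = sin φ₁ cos δ + cos φ₁ sin δ cos θ = (-0.8404)(0.9966) + (0.5419)(0.0822)(0.6157) = -0.8101, so φ₂ = -54.11°.
Δλ = atan2(sin θ sin δ cos φ₁, cos δ − sin φ₁ sin φ₂) = atan2(0.0351, 0.3158) = 6.345°.
λ₂ = -119.857° + 6.345° = -113.51°.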